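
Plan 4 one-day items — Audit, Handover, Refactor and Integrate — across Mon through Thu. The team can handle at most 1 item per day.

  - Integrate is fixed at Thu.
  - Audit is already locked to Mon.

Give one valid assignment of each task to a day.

Integrate -> Thu; Refactor -> Wed; Audit -> Mon; Handover -> Tue

Checking: Integrate=Thu in [Thu,Thu]; Audit=Mon in [Mon,Mon]; max 1 per day (cap 1).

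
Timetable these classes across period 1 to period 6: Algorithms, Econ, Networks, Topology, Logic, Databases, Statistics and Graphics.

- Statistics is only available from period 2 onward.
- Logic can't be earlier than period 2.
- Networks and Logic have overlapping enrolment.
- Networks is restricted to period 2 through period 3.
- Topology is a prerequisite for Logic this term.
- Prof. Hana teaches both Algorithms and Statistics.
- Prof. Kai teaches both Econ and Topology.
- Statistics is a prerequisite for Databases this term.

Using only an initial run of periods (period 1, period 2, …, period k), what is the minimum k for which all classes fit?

The precedence chain requires at least 2 distinct periods.
Propagating the time windows through the other constraints, Databases can't land before period 3, so the schedule must run through at least period 3.
3 works (last occupied period: period 3): for example Econ -> period 2, Logic -> period 2, Statistics -> period 2, Databases -> period 3, Graphics -> period 1, Topology -> period 1, Algorithms -> period 1, Networks -> period 3.

3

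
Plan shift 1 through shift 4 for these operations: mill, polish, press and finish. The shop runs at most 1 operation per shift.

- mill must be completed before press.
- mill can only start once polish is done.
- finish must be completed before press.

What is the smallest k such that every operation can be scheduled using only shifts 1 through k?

The precedence chain requires at least 3 distinct shifts.
With at most 1 per shift and 4 operations, at least 4 shifts are needed.
4 works (last occupied shift: shift 4): for example finish -> shift 3, press -> shift 4, polish -> shift 1, mill -> shift 2.

4 shifts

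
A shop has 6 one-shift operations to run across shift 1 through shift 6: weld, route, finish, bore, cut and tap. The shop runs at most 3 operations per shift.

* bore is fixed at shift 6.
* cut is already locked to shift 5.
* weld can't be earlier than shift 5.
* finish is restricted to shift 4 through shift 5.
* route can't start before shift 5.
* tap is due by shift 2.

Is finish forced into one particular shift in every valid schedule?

finish can be shift 4 (e.g. weld in shift 5, bore in shift 6, route in shift 5, finish in shift 4, cut in shift 5, tap in shift 1) or shift 5 (e.g. bore=shift 6, cut=shift 5, weld=shift 5, route=shift 6, tap=shift 1, finish=shift 5).

No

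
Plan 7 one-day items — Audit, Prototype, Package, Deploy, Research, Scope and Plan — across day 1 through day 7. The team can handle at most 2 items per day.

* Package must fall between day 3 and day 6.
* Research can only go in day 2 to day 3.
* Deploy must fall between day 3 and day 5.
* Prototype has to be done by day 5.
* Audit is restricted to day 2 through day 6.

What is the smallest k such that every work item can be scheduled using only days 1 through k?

With at most 2 per day and 7 work items, at least 4 days are needed.
Package can't be placed before day 3, so the schedule must run through at least day 3.
4 works (last occupied day: day 4): for example Package -> day 3, Plan -> day 4, Audit -> day 2, Scope -> day 1, Deploy -> day 3, Research -> day 2, Prototype -> day 1.

4 days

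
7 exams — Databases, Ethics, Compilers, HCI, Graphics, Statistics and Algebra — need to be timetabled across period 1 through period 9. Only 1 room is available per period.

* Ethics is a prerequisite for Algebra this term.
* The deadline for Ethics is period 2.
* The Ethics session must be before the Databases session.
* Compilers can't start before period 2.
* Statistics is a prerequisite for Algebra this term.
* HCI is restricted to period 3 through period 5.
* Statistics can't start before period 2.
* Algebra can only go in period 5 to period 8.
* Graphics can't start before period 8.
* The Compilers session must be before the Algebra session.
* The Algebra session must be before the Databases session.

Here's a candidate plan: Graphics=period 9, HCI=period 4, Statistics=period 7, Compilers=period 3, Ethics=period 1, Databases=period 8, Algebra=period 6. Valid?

No. Statistics is a prerequisite for Algebra this term is not satisfied.

HCI is restricted to period 3 through period 5 — holds.
Compilers can't start before period 2 — holds.
The deadline for Ethics is period 2 — holds.
Graphics can't start before period 8 — holds.
The Algebra session must be before the Databases session — holds.
Statistics is a prerequisite for Algebra this term — violated.
The Compilers session must be before the Algebra session — holds.
The Ethics session must be before the Databases session — holds.
Ethics is a prerequisite for Algebra this term — holds.
Only 1 room is available per period — holds.
Statistics can't start before period 2 — holds.
Algebra can only go in period 5 to period 8 — holds.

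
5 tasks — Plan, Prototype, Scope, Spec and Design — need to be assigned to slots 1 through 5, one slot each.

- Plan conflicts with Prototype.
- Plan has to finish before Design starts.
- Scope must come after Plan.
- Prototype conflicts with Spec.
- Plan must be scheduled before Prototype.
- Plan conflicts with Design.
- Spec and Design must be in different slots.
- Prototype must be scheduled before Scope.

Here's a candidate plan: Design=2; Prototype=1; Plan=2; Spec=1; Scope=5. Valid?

Prototype must be scheduled before Scope — holds.
Plan conflicts with Prototype — holds.
Plan has to finish before Design starts — violated.
Spec and Design must be in different slots — holds.
Plan must be scheduled before Prototype — violated.
Prototype conflicts with Spec — violated.
Scope must come after Plan — holds.
Plan conflicts with Design — violated.

No. Plan must be scheduled before Prototype is not satisfied.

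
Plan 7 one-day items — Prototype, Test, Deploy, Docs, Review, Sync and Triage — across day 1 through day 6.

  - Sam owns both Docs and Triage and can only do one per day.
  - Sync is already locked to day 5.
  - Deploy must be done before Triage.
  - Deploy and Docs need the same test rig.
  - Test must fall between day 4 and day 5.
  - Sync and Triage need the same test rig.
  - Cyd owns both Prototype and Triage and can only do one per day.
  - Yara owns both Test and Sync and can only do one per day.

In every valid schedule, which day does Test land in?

Test's window is day 4–day 5.
Sync is fixed at day 5, and Test can't share a day with Sync.
So Test must be day 4.

day 4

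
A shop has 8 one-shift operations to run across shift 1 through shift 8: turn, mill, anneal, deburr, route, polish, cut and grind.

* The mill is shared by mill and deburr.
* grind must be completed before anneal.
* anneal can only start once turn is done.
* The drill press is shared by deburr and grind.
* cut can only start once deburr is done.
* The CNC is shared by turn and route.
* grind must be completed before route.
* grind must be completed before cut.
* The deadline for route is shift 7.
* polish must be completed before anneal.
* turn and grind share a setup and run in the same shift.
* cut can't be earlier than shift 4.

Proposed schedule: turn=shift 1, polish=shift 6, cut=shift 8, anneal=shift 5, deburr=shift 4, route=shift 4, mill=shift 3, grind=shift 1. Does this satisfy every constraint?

No. polish must be completed before anneal is not satisfied.

turn and grind share a setup and run in the same shift — holds.
polish must be completed before anneal — violated.
grind must be completed before route — holds.
The mill is shared by mill and deburr — holds.
grind must be completed before anneal — holds.
The drill press is shared by deburr and grind — holds.
cut can only start once deburr is done — holds.
anneal can only start once turn is done — holds.
grind must be completed before cut — holds.
The CNC is shared by turn and route — holds.
The deadline for route is shift 7 — holds.
cut can't be earlier than shift 4 — holds.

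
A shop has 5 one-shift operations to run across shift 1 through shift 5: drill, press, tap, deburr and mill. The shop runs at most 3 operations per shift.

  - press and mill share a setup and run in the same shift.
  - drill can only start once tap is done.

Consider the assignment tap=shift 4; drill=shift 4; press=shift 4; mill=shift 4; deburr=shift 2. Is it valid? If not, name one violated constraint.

drill can only start once tap is done — violated.
press and mill share a setup and run in the same shift — holds.
The shop runs at most 3 operations per shift — violated.

Invalid. The shop runs at most 3 operations per shift.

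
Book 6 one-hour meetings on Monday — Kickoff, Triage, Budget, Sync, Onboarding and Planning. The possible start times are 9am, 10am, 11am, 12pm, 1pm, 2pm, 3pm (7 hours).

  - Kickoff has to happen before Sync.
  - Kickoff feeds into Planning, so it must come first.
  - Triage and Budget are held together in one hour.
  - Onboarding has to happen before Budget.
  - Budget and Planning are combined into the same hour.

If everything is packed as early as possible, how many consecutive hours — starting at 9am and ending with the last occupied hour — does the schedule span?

The precedence chain requires at least 2 distinct hours.
2 works (last occupied hour: 10am): for example Kickoff -> 9am, Onboarding -> 9am, Sync -> 10am, Budget -> 10am, Triage -> 10am, Planning -> 10am.

2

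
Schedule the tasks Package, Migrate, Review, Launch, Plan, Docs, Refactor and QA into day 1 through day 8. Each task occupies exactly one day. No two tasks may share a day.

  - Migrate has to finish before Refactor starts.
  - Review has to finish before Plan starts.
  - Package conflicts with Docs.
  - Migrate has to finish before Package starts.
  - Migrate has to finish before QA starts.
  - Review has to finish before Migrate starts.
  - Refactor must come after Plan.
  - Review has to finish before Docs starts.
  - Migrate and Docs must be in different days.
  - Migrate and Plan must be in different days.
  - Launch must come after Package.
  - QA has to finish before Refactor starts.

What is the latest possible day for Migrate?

day 4

Precedence pushes Migrate to at least day 2; downstream work caps Migrate at day 6.
Migrate at day 4 is achievable: Plan=day 2; Refactor=day 6; Package=day 7; QA=day 5; Launch=day 8; Review=day 1; Docs=day 3; Migrate=day 4.
Nothing later works — the conflict and capacity constraints rule out every day after day 4.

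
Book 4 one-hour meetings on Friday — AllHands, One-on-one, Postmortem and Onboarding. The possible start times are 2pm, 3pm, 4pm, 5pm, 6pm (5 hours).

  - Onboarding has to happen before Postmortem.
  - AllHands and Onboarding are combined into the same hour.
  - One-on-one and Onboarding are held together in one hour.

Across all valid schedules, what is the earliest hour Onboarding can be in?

2pm

Downstream work caps Onboarding at 5pm.
Onboarding at 2pm is achievable: Onboarding in 2pm; Postmortem in 3pm; One-on-one in 2pm; AllHands in 2pm.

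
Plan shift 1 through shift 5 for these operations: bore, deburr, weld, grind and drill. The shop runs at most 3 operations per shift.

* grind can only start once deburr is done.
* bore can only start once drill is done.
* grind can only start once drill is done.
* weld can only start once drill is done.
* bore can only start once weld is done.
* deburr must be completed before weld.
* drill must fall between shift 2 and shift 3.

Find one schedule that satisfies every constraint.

grind -> shift 3, weld -> shift 3, drill -> shift 2, deburr -> shift 1, bore -> shift 4

Checking: deburr(shift 1) before grind(shift 3); drill(shift 2) before grind(shift 3); drill(shift 2) before weld(shift 3); drill(shift 2) before bore(shift 4); weld(shift 3) before bore(shift 4); deburr(shift 1) before weld(shift 3); drill=shift 2 in [shift 2,shift 3]; max 2 per shift (cap 3).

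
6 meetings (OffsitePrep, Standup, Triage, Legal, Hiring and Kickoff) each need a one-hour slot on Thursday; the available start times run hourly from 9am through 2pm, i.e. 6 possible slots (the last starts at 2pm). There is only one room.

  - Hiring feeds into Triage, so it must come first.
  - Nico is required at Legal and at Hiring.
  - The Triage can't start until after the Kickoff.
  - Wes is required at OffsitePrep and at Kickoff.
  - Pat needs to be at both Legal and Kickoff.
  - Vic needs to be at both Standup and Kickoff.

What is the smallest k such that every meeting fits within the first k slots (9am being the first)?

6 slots

The precedence chain requires at least 2 distinct slots.
With at most 1 per slot and 6 meetings, at least 6 slots are needed.
6 works (last occupied slot: 2pm): for example Standup in 1pm, Legal in 2pm, Hiring in 9am, OffsitePrep in 12pm, Kickoff in 10am, Triage in 11am.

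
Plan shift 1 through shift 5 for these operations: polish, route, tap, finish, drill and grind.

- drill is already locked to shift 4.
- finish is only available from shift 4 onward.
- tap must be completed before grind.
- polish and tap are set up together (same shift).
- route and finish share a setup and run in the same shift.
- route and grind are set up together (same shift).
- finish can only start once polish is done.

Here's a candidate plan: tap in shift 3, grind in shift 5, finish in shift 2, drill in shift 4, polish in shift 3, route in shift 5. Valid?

No. route and finish share a setup and run in the same shift is not satisfied.

route and grind are set up together (same shift) — holds.
drill is already locked to shift 4 — holds.
polish and tap are set up together (same shift) — holds.
finish is only available from shift 4 onward — violated.
finish can only start once polish is done — violated.
tap must be completed before grind — holds.
route and finish share a setup and run in the same shift — violated.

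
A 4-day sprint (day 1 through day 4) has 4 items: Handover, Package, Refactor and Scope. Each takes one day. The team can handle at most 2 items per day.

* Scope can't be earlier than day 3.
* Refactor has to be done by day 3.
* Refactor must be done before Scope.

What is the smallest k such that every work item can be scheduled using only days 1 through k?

3

The precedence chain requires at least 2 distinct days.
With at most 2 per day and 4 work items, at least 2 days are needed.
Scope can't be placed before day 3, so the schedule must run through at least day 3.
3 works (last occupied day: day 3): for example Refactor in day 1; Handover in day 1; Package in day 2; Scope in day 3.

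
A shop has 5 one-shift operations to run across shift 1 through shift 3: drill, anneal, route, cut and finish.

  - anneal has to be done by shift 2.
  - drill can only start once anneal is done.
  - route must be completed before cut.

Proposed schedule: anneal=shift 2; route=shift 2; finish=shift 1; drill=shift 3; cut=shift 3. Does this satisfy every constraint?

anneal has to be done by shift 2 — holds.
drill can only start once anneal is done — holds.
route must be completed before cut — holds.

Valid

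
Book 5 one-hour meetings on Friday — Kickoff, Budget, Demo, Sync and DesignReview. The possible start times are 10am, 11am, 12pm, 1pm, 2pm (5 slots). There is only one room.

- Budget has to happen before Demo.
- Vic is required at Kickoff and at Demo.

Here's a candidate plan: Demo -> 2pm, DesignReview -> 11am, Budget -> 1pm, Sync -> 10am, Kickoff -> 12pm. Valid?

There is only one room — holds.
Vic is required at Kickoff and at Demo — holds.
Budget has to happen before Demo — holds.

Yes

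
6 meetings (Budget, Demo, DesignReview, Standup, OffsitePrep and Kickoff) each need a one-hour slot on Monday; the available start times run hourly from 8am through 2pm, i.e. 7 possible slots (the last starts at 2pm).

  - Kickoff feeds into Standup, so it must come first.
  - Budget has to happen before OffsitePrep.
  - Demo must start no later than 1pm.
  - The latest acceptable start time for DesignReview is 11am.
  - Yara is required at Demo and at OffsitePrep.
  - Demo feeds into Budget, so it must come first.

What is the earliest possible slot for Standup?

9am

Precedence pushes Standup to at least 9am.
Standup at 9am is achievable: Kickoff=8am; Demo=8am; Standup=9am; DesignReview=8am; OffsitePrep=10am; Budget=9am.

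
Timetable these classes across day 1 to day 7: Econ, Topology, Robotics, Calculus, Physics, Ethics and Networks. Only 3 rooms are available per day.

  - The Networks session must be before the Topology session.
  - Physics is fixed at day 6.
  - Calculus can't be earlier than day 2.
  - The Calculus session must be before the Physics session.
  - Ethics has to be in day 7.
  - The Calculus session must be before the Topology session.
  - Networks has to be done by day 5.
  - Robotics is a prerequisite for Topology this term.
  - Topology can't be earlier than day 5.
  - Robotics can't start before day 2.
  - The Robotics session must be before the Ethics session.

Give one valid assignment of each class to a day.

Ethics -> day 7, Robotics -> day 2, Topology -> day 5, Physics -> day 6, Networks -> day 1, Calculus -> day 2, Econ -> day 1

Checking: Calculus(day 2) before Topology(day 5); Robotics(day 2) before Ethics(day 7); Networks(day 1) before Topology(day 5); Calculus(day 2) before Physics(day 6); Robotics(day 2) before Topology(day 5); Robotics=day 2 in [day 2,day 7]; Topology=day 5 in [day 5,day 7]; Calculus=day 2 in [day 2,day 7]; Ethics=day 7 in [day 7,day 7]; Networks=day 1 in [day 1,day 5]; Physics=day 6 in [day 6,day 6]; max 2 per day (cap 3).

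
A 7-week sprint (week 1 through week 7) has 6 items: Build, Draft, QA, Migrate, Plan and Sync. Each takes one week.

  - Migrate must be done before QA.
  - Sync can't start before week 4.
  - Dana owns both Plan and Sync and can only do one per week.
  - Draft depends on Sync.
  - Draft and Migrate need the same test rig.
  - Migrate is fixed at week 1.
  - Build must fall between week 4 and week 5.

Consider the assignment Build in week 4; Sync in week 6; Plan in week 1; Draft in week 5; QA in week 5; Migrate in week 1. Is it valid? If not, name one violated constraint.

Invalid. Draft depends on Sync.

Migrate is fixed at week 1 — holds.
Draft depends on Sync — violated.
Build must fall between week 4 and week 5 — holds.
Dana owns both Plan and Sync and can only do one per week — holds.
Migrate must be done before QA — holds.
Draft and Migrate need the same test rig — holds.
Sync can't start before week 4 — holds.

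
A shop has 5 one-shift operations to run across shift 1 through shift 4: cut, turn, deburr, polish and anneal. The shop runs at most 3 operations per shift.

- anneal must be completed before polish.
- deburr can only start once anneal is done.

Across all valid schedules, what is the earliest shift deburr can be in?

Precedence pushes deburr to at least shift 2.
deburr at shift 2 is achievable: anneal in shift 1; deburr in shift 2; turn in shift 1; cut in shift 1; polish in shift 2.

shift 2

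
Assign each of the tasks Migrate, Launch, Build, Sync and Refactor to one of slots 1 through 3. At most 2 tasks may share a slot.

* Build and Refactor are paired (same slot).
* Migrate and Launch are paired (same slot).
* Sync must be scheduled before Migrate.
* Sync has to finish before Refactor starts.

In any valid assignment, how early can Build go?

2

Build must be in the same slot as Refactor, which can't be before 2, so Build is at least 2.
Build at 2 is achievable: Launch in 3, Refactor in 2, Sync in 1, Build in 2, Migrate in 3.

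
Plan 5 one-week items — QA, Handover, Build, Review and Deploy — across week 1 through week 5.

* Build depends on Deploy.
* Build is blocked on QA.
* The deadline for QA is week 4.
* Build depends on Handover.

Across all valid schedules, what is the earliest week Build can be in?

Precedence pushes Build to at least week 2.
Build at week 2 is achievable: Handover=week 1; Deploy=week 1; QA=week 1; Review=week 1; Build=week 2.

week 2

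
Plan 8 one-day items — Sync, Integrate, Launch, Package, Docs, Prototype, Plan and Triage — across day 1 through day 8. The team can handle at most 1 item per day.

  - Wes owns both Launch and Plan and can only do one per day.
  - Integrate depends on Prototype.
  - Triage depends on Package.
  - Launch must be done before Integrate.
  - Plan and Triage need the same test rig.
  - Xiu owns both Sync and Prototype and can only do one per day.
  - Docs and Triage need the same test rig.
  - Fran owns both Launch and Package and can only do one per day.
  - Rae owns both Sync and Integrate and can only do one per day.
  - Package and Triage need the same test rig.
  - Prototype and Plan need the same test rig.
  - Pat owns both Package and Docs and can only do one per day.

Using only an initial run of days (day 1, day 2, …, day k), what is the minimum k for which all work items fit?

8 days

The precedence chain requires at least 2 distinct days.
With at most 1 per day and 8 work items, at least 8 days are needed.
8 works (last occupied day: day 8): for example Integrate in day 3; Triage in day 5; Prototype in day 2; Sync in day 6; Docs in day 7; Package in day 4; Plan in day 8; Launch in day 1.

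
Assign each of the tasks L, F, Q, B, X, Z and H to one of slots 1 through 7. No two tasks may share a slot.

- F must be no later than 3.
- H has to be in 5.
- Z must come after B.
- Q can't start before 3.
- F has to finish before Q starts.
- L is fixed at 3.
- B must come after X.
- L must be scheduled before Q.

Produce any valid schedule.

X=2, Q=4, Z=7, F=1, H=5, B=6, L=3

Checking: F(1) before Q(4); B(6) before Z(7); X(2) before B(6); L(3) before Q(4); H=5 in [5,5]; F=1 in [1,3]; L=3 in [3,3]; Q=4 in [3,7]; max 1 per slot (cap 1).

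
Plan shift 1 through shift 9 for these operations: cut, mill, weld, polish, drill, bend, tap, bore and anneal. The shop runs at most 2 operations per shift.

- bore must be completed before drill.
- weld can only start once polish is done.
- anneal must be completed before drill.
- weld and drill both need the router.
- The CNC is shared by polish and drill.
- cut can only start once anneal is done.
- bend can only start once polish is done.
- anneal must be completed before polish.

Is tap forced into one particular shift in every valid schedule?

No

tap can be shift 1 (e.g. bend -> shift 4, bore -> shift 2, weld -> shift 4, tap -> shift 1, drill -> shift 3, mill -> shift 5, anneal -> shift 1, cut -> shift 3, polish -> shift 2) or shift 2 (e.g. drill=shift 3; polish=shift 2; anneal=shift 1; mill=shift 5; bend=shift 4; weld=shift 4; tap=shift 2; cut=shift 3; bore=shift 1).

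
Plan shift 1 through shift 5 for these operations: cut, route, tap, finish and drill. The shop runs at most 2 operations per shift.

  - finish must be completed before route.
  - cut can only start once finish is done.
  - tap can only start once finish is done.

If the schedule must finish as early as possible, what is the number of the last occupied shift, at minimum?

shift 3

The precedence chain requires at least 2 distinct shifts.
With at most 2 per shift and 5 operations, at least 3 shifts are needed.
3 works (last occupied shift: shift 3): for example route in shift 2, cut in shift 2, tap in shift 3, drill in shift 1, finish in shift 1.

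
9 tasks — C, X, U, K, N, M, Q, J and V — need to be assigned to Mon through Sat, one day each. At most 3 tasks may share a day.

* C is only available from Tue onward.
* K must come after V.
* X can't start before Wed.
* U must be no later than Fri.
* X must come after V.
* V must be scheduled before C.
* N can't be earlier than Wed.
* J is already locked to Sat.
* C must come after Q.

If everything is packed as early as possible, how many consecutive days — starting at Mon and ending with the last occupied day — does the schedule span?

The precedence chain requires at least 2 distinct days.
With at most 3 per day and 9 tasks, at least 3 days are needed.
J can't be placed before Sat — that is day 6 counting from Mon — so the schedule must run through at least 6 days.
6 works (last occupied day: Sat): for example J in Sat; Q in Mon; X in Wed; V in Mon; N in Wed; C in Tue; K in Tue; U in Mon; M in Tue.

6 days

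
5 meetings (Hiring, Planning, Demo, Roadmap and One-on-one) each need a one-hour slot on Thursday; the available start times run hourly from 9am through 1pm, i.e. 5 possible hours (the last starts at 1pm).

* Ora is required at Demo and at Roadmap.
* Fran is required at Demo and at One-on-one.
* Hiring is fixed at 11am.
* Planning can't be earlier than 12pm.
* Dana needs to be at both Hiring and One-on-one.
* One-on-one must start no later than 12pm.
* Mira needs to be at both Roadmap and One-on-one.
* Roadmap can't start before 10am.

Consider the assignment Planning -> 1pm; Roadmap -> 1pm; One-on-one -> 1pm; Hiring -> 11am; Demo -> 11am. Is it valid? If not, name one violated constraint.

Roadmap can't start before 10am — holds.
One-on-one must start no later than 12pm — violated.
Dana needs to be at both Hiring and One-on-one — holds.
Planning can't be earlier than 12pm — holds.
Hiring is fixed at 11am — holds.
Ora is required at Demo and at Roadmap — holds.
Mira needs to be at both Roadmap and One-on-one — violated.
Fran is required at Demo and at One-on-one — holds.

Invalid. Mira needs to be at both Roadmap and One-on-one.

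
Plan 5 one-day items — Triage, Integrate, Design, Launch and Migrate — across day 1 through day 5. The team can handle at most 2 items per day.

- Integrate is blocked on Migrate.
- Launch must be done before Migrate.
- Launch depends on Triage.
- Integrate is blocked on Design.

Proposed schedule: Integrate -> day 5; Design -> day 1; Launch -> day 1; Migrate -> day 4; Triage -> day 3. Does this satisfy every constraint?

Invalid. Launch depends on Triage.

Integrate is blocked on Design — holds.
The team can handle at most 2 items per day — holds.
Launch must be done before Migrate — holds.
Launch depends on Triage — violated.
Integrate is blocked on Migrate — holds.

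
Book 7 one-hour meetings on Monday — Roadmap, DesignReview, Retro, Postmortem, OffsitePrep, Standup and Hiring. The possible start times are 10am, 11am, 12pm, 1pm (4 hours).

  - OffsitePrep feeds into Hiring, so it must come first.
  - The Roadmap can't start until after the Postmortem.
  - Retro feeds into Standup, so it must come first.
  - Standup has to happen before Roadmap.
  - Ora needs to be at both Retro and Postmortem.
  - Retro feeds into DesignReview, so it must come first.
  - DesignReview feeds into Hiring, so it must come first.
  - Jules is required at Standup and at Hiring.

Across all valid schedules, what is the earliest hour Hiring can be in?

Precedence pushes Hiring to at least 12pm.
Hiring at 12pm is achievable: Postmortem=11am, DesignReview=11am, OffsitePrep=10am, Roadmap=12pm, Retro=10am, Hiring=12pm, Standup=11am.

12pm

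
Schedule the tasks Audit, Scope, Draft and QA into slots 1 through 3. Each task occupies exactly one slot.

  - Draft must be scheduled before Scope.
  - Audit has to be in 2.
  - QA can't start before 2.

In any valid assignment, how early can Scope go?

Precedence pushes Scope to at least 2.
Scope at 2 is achievable: Draft=1, Audit=2, Scope=2, QA=2.

2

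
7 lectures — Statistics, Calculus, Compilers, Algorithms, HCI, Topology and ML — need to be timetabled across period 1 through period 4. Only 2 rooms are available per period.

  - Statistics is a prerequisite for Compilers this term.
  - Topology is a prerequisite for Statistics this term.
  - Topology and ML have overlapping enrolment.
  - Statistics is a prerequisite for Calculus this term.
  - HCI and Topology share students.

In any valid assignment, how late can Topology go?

period 2

Downstream work caps Topology at period 2.
Topology at period 2 is achievable: Statistics=period 3, HCI=period 1, Calculus=period 4, Topology=period 2, Algorithms=period 1, Compilers=period 4, ML=period 3.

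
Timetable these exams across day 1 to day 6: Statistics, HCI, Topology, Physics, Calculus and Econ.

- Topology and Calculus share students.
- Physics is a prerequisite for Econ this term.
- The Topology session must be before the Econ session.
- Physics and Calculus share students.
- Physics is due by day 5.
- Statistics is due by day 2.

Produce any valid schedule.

HCI=day 1, Statistics=day 1, Physics=day 1, Topology=day 1, Calculus=day 2, Econ=day 2

Checking: Physics(day 1) before Econ(day 2); Topology(day 1) before Econ(day 2); Physics(day 1) != Calculus(day 2); Topology(day 1) != Calculus(day 2); Physics=day 1 in [day 1,day 5]; Statistics=day 1 in [day 1,day 2].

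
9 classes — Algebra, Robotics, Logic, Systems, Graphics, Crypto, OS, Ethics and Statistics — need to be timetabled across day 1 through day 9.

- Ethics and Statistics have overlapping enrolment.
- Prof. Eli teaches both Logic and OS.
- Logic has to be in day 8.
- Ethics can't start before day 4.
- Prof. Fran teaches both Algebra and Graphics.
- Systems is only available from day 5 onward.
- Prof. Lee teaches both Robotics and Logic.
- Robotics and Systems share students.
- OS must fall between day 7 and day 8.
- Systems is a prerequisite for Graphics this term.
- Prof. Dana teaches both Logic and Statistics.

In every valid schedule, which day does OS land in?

day 7

OS's window is day 7–day 8.
Logic is fixed at day 8, and OS can't share a day with Logic.
So OS must be day 7.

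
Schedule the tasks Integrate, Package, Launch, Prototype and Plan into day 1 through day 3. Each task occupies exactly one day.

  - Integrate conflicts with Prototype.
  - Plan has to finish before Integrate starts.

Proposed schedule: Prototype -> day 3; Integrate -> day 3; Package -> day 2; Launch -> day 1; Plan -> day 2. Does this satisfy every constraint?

Invalid. Integrate conflicts with Prototype.

Integrate conflicts with Prototype — violated.
Plan has to finish before Integrate starts — holds.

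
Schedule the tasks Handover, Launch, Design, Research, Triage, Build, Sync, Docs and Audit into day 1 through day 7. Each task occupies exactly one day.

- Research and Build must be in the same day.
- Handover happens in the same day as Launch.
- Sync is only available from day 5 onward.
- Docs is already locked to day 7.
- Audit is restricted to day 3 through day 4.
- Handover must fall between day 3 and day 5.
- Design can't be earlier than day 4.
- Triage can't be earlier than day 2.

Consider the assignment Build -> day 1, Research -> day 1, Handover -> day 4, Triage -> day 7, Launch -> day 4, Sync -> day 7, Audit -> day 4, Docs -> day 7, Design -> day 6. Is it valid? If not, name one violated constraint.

Handover happens in the same day as Launch — holds.
Handover must fall between day 3 and day 5 — holds.
Research and Build must be in the same day — holds.
Docs is already locked to day 7 — holds.
Triage can't be earlier than day 2 — holds.
Design can't be earlier than day 4 — holds.
Audit is restricted to day 3 through day 4 — holds.
Sync is only available from day 5 onward — holds.

Yes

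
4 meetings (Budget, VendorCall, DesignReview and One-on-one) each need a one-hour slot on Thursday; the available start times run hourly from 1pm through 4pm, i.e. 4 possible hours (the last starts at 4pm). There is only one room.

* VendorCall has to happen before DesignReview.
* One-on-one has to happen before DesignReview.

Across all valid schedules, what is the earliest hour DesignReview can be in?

Precedence pushes DesignReview to at least 2pm.
DesignReview at 3pm is achievable: VendorCall -> 1pm, Budget -> 4pm, DesignReview -> 3pm, One-on-one -> 2pm.
Nothing earlier works — the capacity limit rule out every hour before 3pm.

3pm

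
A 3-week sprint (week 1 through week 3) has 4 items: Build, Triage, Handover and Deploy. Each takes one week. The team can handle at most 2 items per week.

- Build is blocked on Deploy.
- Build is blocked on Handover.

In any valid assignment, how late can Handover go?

Downstream work caps Handover at week 2.
Handover at week 2 is achievable: Triage=week 1, Deploy=week 1, Build=week 3, Handover=week 2.

week 2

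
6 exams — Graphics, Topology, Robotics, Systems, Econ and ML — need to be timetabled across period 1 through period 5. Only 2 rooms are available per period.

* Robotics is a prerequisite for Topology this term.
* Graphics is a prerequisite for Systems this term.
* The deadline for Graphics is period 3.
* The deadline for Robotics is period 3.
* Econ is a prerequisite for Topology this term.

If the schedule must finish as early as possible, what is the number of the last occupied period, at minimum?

The precedence chain requires at least 2 distinct periods.
With at most 2 per period and 6 exams, at least 3 periods are needed.
3 works (last occupied period: period 3): for example Econ in period 1; ML in period 3; Systems in period 3; Topology in period 2; Robotics in period 1; Graphics in period 2.

period 3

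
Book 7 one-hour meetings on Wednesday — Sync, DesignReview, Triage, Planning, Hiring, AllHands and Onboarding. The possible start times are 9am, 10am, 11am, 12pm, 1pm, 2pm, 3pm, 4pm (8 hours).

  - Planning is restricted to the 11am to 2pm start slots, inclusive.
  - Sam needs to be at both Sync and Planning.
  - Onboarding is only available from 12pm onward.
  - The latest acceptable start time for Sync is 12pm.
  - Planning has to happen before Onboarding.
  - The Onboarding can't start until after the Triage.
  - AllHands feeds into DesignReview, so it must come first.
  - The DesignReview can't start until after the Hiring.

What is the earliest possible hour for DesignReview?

Precedence pushes DesignReview to at least 10am.
DesignReview at 10am is achievable: Hiring=9am, AllHands=9am, Onboarding=12pm, DesignReview=10am, Sync=9am, Planning=11am, Triage=9am.

10am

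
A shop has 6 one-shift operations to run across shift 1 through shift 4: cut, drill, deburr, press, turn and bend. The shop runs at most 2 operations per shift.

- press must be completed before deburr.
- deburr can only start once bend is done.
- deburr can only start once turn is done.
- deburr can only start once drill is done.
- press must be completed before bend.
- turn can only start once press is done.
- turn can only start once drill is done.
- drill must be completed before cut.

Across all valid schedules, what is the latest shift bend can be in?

Precedence pushes bend to at least shift 2; downstream work caps bend at shift 3.
bend at shift 3 is achievable: press in shift 1; cut in shift 2; deburr in shift 4; turn in shift 2; drill in shift 1; bend in shift 3.

shift 3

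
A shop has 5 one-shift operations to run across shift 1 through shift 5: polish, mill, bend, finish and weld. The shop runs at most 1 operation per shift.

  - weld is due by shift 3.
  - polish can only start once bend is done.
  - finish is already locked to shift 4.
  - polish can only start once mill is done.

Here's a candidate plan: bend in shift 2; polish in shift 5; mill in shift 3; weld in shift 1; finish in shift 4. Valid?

The shop runs at most 1 operation per shift — holds.
polish can only start once bend is done — holds.
finish is already locked to shift 4 — holds.
polish can only start once mill is done — holds.
weld is due by shift 3 — holds.

Valid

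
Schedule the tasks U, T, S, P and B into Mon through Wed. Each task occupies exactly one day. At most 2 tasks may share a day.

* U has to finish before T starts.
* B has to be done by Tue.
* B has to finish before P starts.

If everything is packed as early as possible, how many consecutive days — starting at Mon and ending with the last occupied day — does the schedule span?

The precedence chain requires at least 2 distinct days.
With at most 2 per day and 5 tasks, at least 3 days are needed.
3 works (last occupied day: Wed): for example U -> Mon, S -> Wed, T -> Tue, P -> Tue, B -> Mon.

3 days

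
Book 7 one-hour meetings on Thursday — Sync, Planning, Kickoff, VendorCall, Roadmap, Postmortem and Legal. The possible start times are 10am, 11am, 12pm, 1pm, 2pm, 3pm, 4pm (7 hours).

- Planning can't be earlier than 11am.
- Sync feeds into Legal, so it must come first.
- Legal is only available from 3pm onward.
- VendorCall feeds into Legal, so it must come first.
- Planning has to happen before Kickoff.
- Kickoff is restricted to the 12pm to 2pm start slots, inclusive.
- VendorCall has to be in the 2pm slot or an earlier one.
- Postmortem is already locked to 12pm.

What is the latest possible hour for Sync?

3pm

Downstream work caps Sync at 3pm.
Sync at 3pm is achievable: Roadmap in 10am; Kickoff in 12pm; VendorCall in 10am; Sync in 3pm; Legal in 4pm; Postmortem in 12pm; Planning in 11am.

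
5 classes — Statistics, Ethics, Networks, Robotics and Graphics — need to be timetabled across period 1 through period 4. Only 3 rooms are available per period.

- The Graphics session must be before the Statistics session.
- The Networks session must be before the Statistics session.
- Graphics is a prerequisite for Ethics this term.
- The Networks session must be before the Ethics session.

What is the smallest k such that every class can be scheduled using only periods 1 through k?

The precedence chain requires at least 2 distinct periods.
With at most 3 per period and 5 classes, at least 2 periods are needed.
2 works (last occupied period: period 2): for example Ethics=period 2; Statistics=period 2; Graphics=period 1; Robotics=period 1; Networks=period 1.

2 periods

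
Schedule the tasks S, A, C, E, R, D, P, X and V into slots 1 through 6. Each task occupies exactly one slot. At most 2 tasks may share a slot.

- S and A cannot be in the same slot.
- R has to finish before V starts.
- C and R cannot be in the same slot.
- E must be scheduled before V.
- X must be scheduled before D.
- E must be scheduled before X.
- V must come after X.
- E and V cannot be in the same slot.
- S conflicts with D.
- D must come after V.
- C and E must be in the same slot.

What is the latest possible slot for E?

Downstream work caps E at 3.
E at 3 is achievable: V -> 5; P -> 2; D -> 6; R -> 1; A -> 2; C -> 3; S -> 1; E -> 3; X -> 4.

3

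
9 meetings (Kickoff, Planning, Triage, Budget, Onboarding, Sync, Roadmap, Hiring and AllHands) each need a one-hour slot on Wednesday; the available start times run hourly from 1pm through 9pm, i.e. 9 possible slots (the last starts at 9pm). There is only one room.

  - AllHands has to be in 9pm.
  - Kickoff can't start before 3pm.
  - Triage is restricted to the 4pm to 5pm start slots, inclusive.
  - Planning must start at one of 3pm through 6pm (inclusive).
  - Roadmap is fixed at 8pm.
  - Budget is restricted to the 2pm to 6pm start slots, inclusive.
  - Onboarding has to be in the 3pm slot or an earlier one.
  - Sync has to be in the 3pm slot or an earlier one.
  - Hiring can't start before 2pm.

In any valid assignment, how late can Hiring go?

7pm

Hiring is available from 2pm.
Hiring at 7pm is achievable: AllHands in 9pm; Budget in 5pm; Hiring in 7pm; Roadmap in 8pm; Sync in 2pm; Onboarding in 1pm; Kickoff in 6pm; Triage in 4pm; Planning in 3pm.
Nothing later works — the capacity limit rule out every slot after 7pm.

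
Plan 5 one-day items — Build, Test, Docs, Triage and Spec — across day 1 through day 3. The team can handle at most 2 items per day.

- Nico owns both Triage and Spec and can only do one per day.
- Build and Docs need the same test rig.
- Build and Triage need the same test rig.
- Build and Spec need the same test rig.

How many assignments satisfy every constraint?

24

Splitting on Build: it can be day 1 (8), day 2 (8), day 3 (8). Listing each branch's schedules as (Test, Docs, Triage, Spec) by day number:
Build=day 1: (1,2,2,3) (1,2,3,2) (1,3,2,3) (1,3,3,2) (2,3,2,3) (2,3,3,2) (3,2,2,3) (3,2,3,2) — 8.
Build=day 2: (1,3,1,3) (1,3,3,1) (2,1,1,3) (2,1,3,1) (2,3,1,3) (2,3,3,1) (3,1,1,3) (3,1,3,1) — 8.
Build=day 3: (1,2,1,2) (1,2,2,1) (2,1,1,2) (2,1,2,1) (3,1,1,2) (3,1,2,1) (3,2,1,2) (3,2,2,1) — 8.
Summing: 8 + 8 + 8 = 24.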